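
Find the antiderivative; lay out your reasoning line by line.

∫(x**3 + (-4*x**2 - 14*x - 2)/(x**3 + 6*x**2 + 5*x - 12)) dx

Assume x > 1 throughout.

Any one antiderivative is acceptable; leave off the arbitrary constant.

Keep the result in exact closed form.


Step 1. Rewrite: now ∫(x**3) dx + ∫((-4*x**2 - 14*x - 2)/(x**3 + 6*x**2 + 5*x - 12)) dx.
Step 2. Evaluate the standard form: now x**4/4 + ∫((-4*x**2 - 14*x - 2)/(x**3 + 6*x**2 + 5*x - 12)) dx.
Step 3. Decompose ∫((-4*x**2 - 14*x - 2)/(x**3 + 6*x**2 + 5*x - 12)) dx by partial fractions, (-4*x**2 - 14*x - 2)/(x**3 + 6*x**2 + 5*x - 12) = -2/(x + 4) - 1/(x + 3) - 1/(x - 1): now x**4/4 + ∫(-1/(x - 1)) dx + ∫(-1/(x + 3)) dx + ∫(-2/(x + 4)) dx.
Step 4. Evaluate the standard form [assuming x > 1]: now x**4/4 - log(x - 1) + ∫(-1/(x + 3)) dx + ∫(-2/(x + 4)) dx.
Step 5. Evaluate the standard form [assuming x > -3]: now x**4/4 - log(x - 1) - log(x + 3) + ∫(-2/(x + 4)) dx.
Step 6. Evaluate the standard form [assuming x > -4]: now x**4/4 - log(x - 1) - log(x + 3) - 2*log(x + 4).
Answer: x**4/4 - log(x - 1) - log(x + 3) - 2*log(x + 4).


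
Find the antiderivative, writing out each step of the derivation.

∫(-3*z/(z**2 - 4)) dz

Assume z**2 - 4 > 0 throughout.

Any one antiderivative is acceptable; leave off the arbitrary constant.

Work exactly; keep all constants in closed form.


Step 1. Substitute u = z**2 - 4, turning ∫(-3*z/(z**2 - 4)) dz into ∫(-3/(2*u)) du: now ∫(-3/(2*u)) du.
Step 2. Evaluate the standard form [assuming u > 0]: now -3*log(u)/2.
Step 3. Substitute back u = z**2 - 4: now -3*log(z**2 - 4)/2.
Answer: -3*log(z**2 - 4)/2.


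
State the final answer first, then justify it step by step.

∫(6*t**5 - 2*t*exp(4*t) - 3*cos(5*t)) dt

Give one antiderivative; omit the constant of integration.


The answer is t**6 - t*exp(4*t)/2 + exp(4*t)/8 - 3*sin(5*t)/5.
Step 1. Rewrite: now ∫(6*t**5) dt + ∫(-2*t*exp(4*t)) dt + ∫(-3*cos(5*t)) dt.
Step 2. Evaluate the standard form: now t**6 + ∫(-2*t*exp(4*t)) dt + ∫(-3*cos(5*t)) dt.
Step 3. Integrate ∫(-2*t*exp(4*t)) dt by parts with u = t, dv = (-2*exp(4*t)) dt, so v = -exp(4*t)/2: now t**6 - t*exp(4*t)/2 + ∫(exp(4*t)/2) dt + ∫(-3*cos(5*t)) dt.
Step 4. Evaluate the standard form: now t**6 - t*exp(4*t)/2 + exp(4*t)/8 + ∫(-3*cos(5*t)) dt.
Step 5. Evaluate the standard form: now t**6 - t*exp(4*t)/2 + exp(4*t)/8 - 3*sin(5*t)/5.
Answer: t**6 - t*exp(4*t)/2 + exp(4*t)/8 - 3*sin(5*t)/5.


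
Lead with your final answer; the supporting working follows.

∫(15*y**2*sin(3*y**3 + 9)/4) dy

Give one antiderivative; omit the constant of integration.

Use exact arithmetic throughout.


The answer is -5*cos(3*y**3 + 9)/12.
Step 1. Substitute u = y**3 + 3, turning ∫(15*y**2*sin(3*y**3 + 9)/4) dy into ∫(5*sin(3*u)/4) du: now ∫(5*sin(3*u)/4) du.
Step 2. Evaluate the standard form: now -5*cos(3*u)/12.
Step 3. Substitute back u = y**3 + 3: now -5*cos(3*y**3 + 9)/12.
Answer: -5*cos(3*y**3 + 9)/12.


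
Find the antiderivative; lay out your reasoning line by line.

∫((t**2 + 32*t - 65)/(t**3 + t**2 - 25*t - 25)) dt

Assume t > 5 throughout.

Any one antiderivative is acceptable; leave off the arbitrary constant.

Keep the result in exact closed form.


Step 1. Decompose ∫((t**2 + 32*t - 65)/(t**3 + t**2 - 25*t - 25)) dt by partial fractions, (t**2 + 32*t - 65)/(t**3 + t**2 - 25*t - 25) = -5/(t + 5) + 4/(t + 1) + 2/(t - 5): now ∫(2/(t - 5)) dt + ∫(4/(t + 1)) dt + ∫(-5/(t + 5)) dt.
Step 2. Evaluate the standard form [assuming t > -1]: now 4*log(t + 1) + ∫(2/(t - 5)) dt + ∫(-5/(t + 5)) dt.
Step 3. Evaluate the standard form [assuming t > 5]: now 2*log(t - 5) + 4*log(t + 1) + ∫(-5/(t + 5)) dt.
Step 4. Evaluate the standard form [assuming t > -5]: now 2*log(t - 5) + 4*log(t + 1) - 5*log(t + 5).
Answer: 2*log(t - 5) + 4*log(t + 1) - 5*log(t + 5).


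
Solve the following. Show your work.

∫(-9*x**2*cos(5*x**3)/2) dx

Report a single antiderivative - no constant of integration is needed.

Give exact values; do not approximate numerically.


Step 1. Substitute u = x**3, turning ∫(-9*x**2*cos(5*x**3)/2) dx into ∫(-3*cos(5*u)/2) du: now ∫(-3*cos(5*u)/2) du.
Step 2. Evaluate the standard form: now -3*sin(5*u)/10.
Step 3. Substitute back u = x**3: now -3*sin(5*x**3)/10.
Answer: -3*sin(5*x**3)/10.


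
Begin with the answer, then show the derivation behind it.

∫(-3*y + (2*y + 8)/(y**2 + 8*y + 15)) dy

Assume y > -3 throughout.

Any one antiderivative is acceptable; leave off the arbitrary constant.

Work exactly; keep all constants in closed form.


The answer is -3*y**2/2 + log(y + 3) + log(y + 5).
Step 1. Rewrite: now ∫(-3*y) dy + ∫((2*y + 8)/(y**2 + 8*y + 15)) dy.
Step 2. Decompose ∫((2*y + 8)/(y**2 + 8*y + 15)) dy by partial fractions, (2*y + 8)/(y**2 + 8*y + 15) = 1/(y + 5) + 1/(y + 3): now ∫(-3*y) dy + ∫(1/(y + 3)) dy + ∫(1/(y + 5)) dy.
Step 3. Evaluate the standard form [assuming y > -3]: now log(y + 3) + ∫(-3*y) dy + ∫(1/(y + 5)) dy.
Step 4. Evaluate the standard form [assuming y > -5]: now log(y + 3) + log(y + 5) + ∫(-3*y) dy.
Step 5. Evaluate the standard form: now -3*y**2/2 + log(y + 3) + log(y + 5).
Answer: -3*y**2/2 + log(y + 3) + log(y + 5).


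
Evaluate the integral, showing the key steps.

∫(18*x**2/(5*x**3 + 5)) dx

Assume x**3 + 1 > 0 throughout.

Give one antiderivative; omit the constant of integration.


Step 1. Substitute u = x**3 + 1, turning ∫(18*x**2/(5*x**3 + 5)) dx into ∫(6/(5*u)) du: now ∫(6/(5*u)) du.
Step 2. Evaluate the standard form [assuming u > 0]: now 6*log(u)/5.
Step 3. Substitute back u = x**3 + 1: now 6*log(x**3 + 1)/5.
Answer: 6*log(x**3 + 1)/5.


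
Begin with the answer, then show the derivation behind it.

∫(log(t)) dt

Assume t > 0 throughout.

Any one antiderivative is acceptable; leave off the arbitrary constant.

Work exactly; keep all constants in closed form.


The answer is t*log(t) - t.
Step 1. Integrate ∫(log(t)) dt by parts with u = log(t), dv = (1) dt, so v = t [assuming t > 0]: now t*log(t) + ∫(-1) dt.
Step 2. Evaluate the standard form: now t*log(t) - t.
Answer: t*log(t) - t.


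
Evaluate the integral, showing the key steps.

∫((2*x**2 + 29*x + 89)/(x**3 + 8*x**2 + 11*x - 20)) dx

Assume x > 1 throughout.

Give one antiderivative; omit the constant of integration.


Step 1. Decompose ∫((2*x**2 + 29*x + 89)/(x**3 + 8*x**2 + 11*x - 20)) dx by partial fractions, (2*x**2 + 29*x + 89)/(x**3 + 8*x**2 + 11*x - 20) = -1/(x + 5) - 1/(x + 4) + 4/(x - 1): now ∫(4/(x - 1)) dx + ∫(-1/(x + 4)) dx + ∫(-1/(x + 5)) dx.
Step 2. Evaluate the standard form [assuming x > 1]: now 4*log(x - 1) + ∫(-1/(x + 4)) dx + ∫(-1/(x + 5)) dx.
Step 3. Evaluate the standard form [assuming x > -4]: now 4*log(x - 1) - log(x + 4) + ∫(-1/(x + 5)) dx.
Step 4. Evaluate the standard form [assuming x > -5]: now 4*log(x - 1) - log(x + 4) - log(x + 5).
Answer: 4*log(x - 1) - log(x + 4) - log(x + 5).


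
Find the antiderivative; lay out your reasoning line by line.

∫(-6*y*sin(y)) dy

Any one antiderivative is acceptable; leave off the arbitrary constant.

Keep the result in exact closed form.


Step 1. Integrate ∫(-6*y*sin(y)) dy by parts with u = y, dv = (-6*sin(y)) dy, so v = 6*cos(y): now 6*y*cos(y) + ∫(-6*cos(y)) dy.
Step 2. Evaluate the standard form: now 6*y*cos(y) - 6*sin(y).
Answer: 6*y*cos(y) - 6*sin(y).


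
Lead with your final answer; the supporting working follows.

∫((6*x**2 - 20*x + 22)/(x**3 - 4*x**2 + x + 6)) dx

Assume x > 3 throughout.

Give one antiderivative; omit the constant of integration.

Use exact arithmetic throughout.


The answer is 4*log(x - 3) - 2*log(x - 2) + 4*log(x + 1).
Step 1. Decompose ∫((6*x**2 - 20*x + 22)/(x**3 - 4*x**2 + x + 6)) dx by partial fractions, (6*x**2 - 20*x + 22)/(x**3 - 4*x**2 + x + 6) = 4/(x + 1) - 2/(x - 2) + 4/(x - 3): now ∫(4/(x - 3)) dx + ∫(-2/(x - 2)) dx + ∫(4/(x + 1)) dx.
Step 2. Evaluate the standard form [assuming x > 2]: now -2*log(x - 2) + ∫(4/(x - 3)) dx + ∫(4/(x + 1)) dx.
Step 3. Evaluate the standard form [assuming x > -1]: now -2*log(x - 2) + 4*log(x + 1) + ∫(4/(x - 3)) dx.
Step 4. Evaluate the standard form [assuming x > 3]: now 4*log(x - 3) - 2*log(x - 2) + 4*log(x + 1).
Answer: 4*log(x - 3) - 2*log(x - 2) + 4*log(x + 1).


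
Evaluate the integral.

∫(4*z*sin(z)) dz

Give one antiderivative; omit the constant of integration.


Answer: -4*z*cos(z) + 4*sin(z).


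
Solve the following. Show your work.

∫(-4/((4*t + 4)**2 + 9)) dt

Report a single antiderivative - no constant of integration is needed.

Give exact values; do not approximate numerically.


Step 1. Substitute u = 4*t + 4, turning ∫(-4/((4*t + 4)**2 + 9)) dt into ∫(-1/(u**2 + 9)) du: now ∫(-1/(u**2 + 9)) du.
Step 2. Evaluate the standard form: now -atan(u/3)/3.
Step 3. Substitute back u = 4*t + 4: now -atan(4*t/3 + 4/3)/3.
Answer: -atan(4*t/3 + 4/3)/3.


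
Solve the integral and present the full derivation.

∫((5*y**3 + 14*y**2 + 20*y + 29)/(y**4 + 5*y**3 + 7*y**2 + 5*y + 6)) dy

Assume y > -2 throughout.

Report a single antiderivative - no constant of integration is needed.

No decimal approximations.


Step 1. Decompose ∫((5*y**3 + 14*y**2 + 20*y + 29)/(y**4 + 5*y**3 + 7*y**2 + 5*y + 6)) dy by partial fractions, (5*y**3 + 14*y**2 + 20*y + 29)/(y**4 + 5*y**3 + 7*y**2 + 5*y + 6) = 3/(y**2 + 1) + 4/(y + 3) + 1/(y + 2): now ∫(1/(y + 2)) dy + ∫(4/(y + 3)) dy + ∫(3/(y**2 + 1)) dy.
Step 2. Evaluate the standard form [assuming y > -2]: now log(y + 2) + ∫(4/(y + 3)) dy + ∫(3/(y**2 + 1)) dy.
Step 3. Evaluate the standard form [assuming y > -3]: now log(y + 2) + 4*log(y + 3) + ∫(3/(y**2 + 1)) dy.
Step 4. Evaluate the standard form: now log(y + 2) + 4*log(y + 3) + 3*atan(y).
Answer: log(y + 2) + 4*log(y + 3) + 3*atan(y).


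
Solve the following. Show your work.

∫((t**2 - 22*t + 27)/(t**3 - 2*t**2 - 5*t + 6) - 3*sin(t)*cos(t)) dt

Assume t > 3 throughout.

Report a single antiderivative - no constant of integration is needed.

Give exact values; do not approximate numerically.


Step 1. Rewrite: now ∫((t**2 - 22*t + 27)/(t**3 - 2*t**2 - 5*t + 6)) dt + ∫(-3*sin(t)*cos(t)) dt.
Step 2. Decompose ∫((t**2 - 22*t + 27)/(t**3 - 2*t**2 - 5*t + 6)) dt by partial fractions, (t**2 - 22*t + 27)/(t**3 - 2*t**2 - 5*t + 6) = 5/(t + 2) - 1/(t - 1) - 3/(t - 3): now ∫(-3*sin(t)*cos(t)) dt + ∫(-3/(t - 3)) dt + ∫(-1/(t - 1)) dt + ∫(5/(t + 2)) dt.
Step 3. Evaluate the standard form [assuming t > -2]: now 5*log(t + 2) + ∫(-3*sin(t)*cos(t)) dt + ∫(-3/(t - 3)) dt + ∫(-1/(t - 1)) dt.
Step 4. Evaluate the standard form [assuming t > 3]: now -3*log(t - 3) + 5*log(t + 2) + ∫(-3*sin(t)*cos(t)) dt + ∫(-1/(t - 1)) dt.
Step 5. Evaluate the standard form [assuming t > 1]: now -3*log(t - 3) - log(t - 1) + 5*log(t + 2) + ∫(-3*sin(t)*cos(t)) dt.
Step 6. Substitute u = sin(t), turning ∫(-3*sin(t)*cos(t)) dt into ∫(-3*u) du: now -3*log(t - 3) - log(t - 1) + 5*log(t + 2) + ∫(-3*u) du.
Step 7. Evaluate the standard form: now -3*u**2/2 - 3*log(t - 3) - log(t - 1) + 5*log(t + 2).
Step 8. Substitute back u = sin(t): now -3*log(t - 3) - log(t - 1) + 5*log(t + 2) - 3*sin(t)**2/2.
Answer: -3*log(t - 3) - log(t - 1) + 5*log(t + 2) - 3*sin(t)**2/2.


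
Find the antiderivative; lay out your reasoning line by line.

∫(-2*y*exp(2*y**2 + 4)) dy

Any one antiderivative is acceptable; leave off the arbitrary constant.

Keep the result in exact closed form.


Step 1. Substitute u = y**2 + 2, turning ∫(-2*y*exp(2*y**2 + 4)) dy into ∫(-exp(2*u)) du: now ∫(-exp(2*u)) du.
Step 2. Evaluate the standard form: now -exp(2*u)/2.
Step 3. Substitute back u = y**2 + 2: now -exp(2*y**2 + 4)/2.
Answer: -exp(2*y**2 + 4)/2.


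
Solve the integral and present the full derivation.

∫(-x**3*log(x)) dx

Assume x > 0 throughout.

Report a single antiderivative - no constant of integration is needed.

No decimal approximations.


Step 1. Integrate ∫(-x**3*log(x)) dx by parts with u = log(x), dv = (-x**3) dx, so v = -x**4/4 [assuming x > 0]: now -x**4*log(x)/4 + ∫(x**3/4) dx.
Step 2. Evaluate the standard form: now -x**4*log(x)/4 + x**4/16.
Answer: -x**4*log(x)/4 + x**4/16.


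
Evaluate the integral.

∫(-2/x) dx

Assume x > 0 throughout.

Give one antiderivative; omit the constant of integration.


Answer: -2*log(x).


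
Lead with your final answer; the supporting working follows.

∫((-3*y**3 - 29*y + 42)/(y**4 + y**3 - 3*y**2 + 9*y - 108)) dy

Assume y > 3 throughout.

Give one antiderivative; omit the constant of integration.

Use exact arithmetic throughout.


The answer is -log(y - 3) - 2*log(y + 4) - 2*atan(y/3)/3.
Step 1. Decompose ∫((-3*y**3 - 29*y + 42)/(y**4 + y**3 - 3*y**2 + 9*y - 108)) dy by partial fractions, (-3*y**3 - 29*y + 42)/(y**4 + y**3 - 3*y**2 + 9*y - 108) = -2/(y**2 + 9) - 2/(y + 4) - 1/(y - 3): now ∫(-1/(y - 3)) dy + ∫(-2/(y + 4)) dy + ∫(-2/(y**2 + 9)) dy.
Step 2. Evaluate the standard form [assuming y > 3]: now -log(y - 3) + ∫(-2/(y + 4)) dy + ∫(-2/(y**2 + 9)) dy.
Step 3. Evaluate the standard form [assuming y > -4]: now -log(y - 3) - 2*log(y + 4) + ∫(-2/(y**2 + 9)) dy.
Step 4. Evaluate the standard form: now -log(y - 3) - 2*log(y + 4) - 2*atan(y/3)/3.
Answer: -log(y - 3) - 2*log(y + 4) - 2*atan(y/3)/3.


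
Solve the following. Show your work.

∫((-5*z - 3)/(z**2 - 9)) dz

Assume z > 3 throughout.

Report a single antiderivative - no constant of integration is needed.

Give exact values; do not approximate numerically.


Step 1. Decompose ∫((-5*z - 3)/(z**2 - 9)) dz by partial fractions, (-5*z - 3)/(z**2 - 9) = -2/(z + 3) - 3/(z - 3): now ∫(-3/(z - 3)) dz + ∫(-2/(z + 3)) dz.
Step 2. Evaluate the standard form [assuming z > 3]: now -3*log(z - 3) + ∫(-2/(z + 3)) dz.
Step 3. Evaluate the standard form [assuming z > -3]: now -3*log(z - 3) - 2*log(z + 3).
Answer: -3*log(z - 3) - 2*log(z + 3).


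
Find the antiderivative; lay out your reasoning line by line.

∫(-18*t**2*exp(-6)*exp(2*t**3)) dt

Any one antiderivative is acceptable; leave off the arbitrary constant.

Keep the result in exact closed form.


Step 1. Substitute u = t**3 - 3, turning ∫(-18*t**2*exp(-6)*exp(2*t**3)) dt into ∫(-6*exp(2*u)) du: now ∫(-6*exp(2*u)) du.
Step 2. Evaluate the standard form: now -3*exp(2*u).
Step 3. Substitute back u = t**3 - 3: now -3*exp(2*t**3 - 6).
Answer: -3*exp(2*t**3 - 6).


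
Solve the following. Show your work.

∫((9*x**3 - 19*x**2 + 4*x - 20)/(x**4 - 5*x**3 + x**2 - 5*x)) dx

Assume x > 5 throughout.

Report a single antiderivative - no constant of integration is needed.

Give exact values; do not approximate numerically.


Step 1. Decompose ∫((9*x**3 - 19*x**2 + 4*x - 20)/(x**4 - 5*x**3 + x**2 - 5*x)) dx by partial fractions, (9*x**3 - 19*x**2 + 4*x - 20)/(x**4 - 5*x**3 + x**2 - 5*x) = 1/(x**2 + 1) + 5/(x - 5) + 4/x: now ∫(4/x) dx + ∫(5/(x - 5)) dx + ∫(1/(x**2 + 1)) dx.
Step 2. Evaluate the standard form [assuming x > 5]: now 5*log(x - 5) + ∫(4/x) dx + ∫(1/(x**2 + 1)) dx.
Step 3. Evaluate the standard form [assuming x > 0]: now 4*log(x) + 5*log(x - 5) + ∫(1/(x**2 + 1)) dx.
Step 4. Evaluate the standard form: now 4*log(x) + 5*log(x - 5) + atan(x).
Answer: 4*log(x) + 5*log(x - 5) + atan(x).


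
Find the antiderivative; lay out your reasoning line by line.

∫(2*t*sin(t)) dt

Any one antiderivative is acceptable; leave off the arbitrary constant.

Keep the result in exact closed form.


Step 1. Integrate ∫(2*t*sin(t)) dt by parts with u = t, dv = (2*sin(t)) dt, so v = -2*cos(t): now -2*t*cos(t) + ∫(2*cos(t)) dt.
Step 2. Evaluate the standard form: now -2*t*cos(t) + 2*sin(t).
Answer: -2*t*cos(t) + 2*sin(t).


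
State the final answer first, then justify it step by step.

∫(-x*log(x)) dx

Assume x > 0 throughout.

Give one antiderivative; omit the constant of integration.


The answer is -x**2*log(x)/2 + x**2/4.
Step 1. Integrate ∫(-x*log(x)) dx by parts with u = log(x), dv = (-x) dx, so v = -x**2/2 [assuming x > 0]: now -x**2*log(x)/2 + ∫(x/2) dx.
Step 2. Evaluate the standard form: now -x**2*log(x)/2 + x**2/4.
Answer: -x**2*log(x)/2 + x**2/4.


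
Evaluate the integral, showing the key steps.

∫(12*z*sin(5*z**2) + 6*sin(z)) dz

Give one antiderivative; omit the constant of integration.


Step 1. Rewrite: now ∫(12*z*sin(5*z**2)) dz + ∫(6*sin(z)) dz.
Step 2. Substitute u = z**2, turning ∫(12*z*sin(5*z**2)) dz into ∫(6*sin(5*u)) du: now ∫(6*sin(5*u)) du + ∫(6*sin(z)) dz.
Step 3. Evaluate the standard form: now -6*cos(5*u)/5 + ∫(6*sin(z)) dz.
Step 4. Substitute back u = z**2: now -6*cos(5*z**2)/5 + ∫(6*sin(z)) dz.
Step 5. Evaluate the standard form: now -6*cos(z) - 6*cos(5*z**2)/5.
Answer: -6*cos(z) - 6*cos(5*z**2)/5.


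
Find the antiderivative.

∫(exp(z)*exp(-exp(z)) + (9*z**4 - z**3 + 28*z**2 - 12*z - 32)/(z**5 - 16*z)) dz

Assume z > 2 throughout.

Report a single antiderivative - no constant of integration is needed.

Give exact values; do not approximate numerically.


Answer: 2*log(z) + 3*log(z - 2) + 4*log(z + 2) + atan(z/2)/2 - exp(-exp(z)).


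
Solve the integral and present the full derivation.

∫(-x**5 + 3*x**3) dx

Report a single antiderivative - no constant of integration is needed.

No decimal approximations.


Step 1. Rewrite: now ∫(3*x**3) dx + ∫(-x**5) dx.
Step 2. Evaluate the standard form: now -x**6/6 + ∫(3*x**3) dx.
Step 3. Evaluate the standard form: now -x**6/6 + 3*x**4/4.
Answer: -x**6/6 + 3*x**4/4.


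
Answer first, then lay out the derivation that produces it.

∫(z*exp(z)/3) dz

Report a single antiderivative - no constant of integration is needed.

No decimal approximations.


The answer is z*exp(z)/3 - exp(z)/3.
Step 1. Integrate ∫(z*exp(z)/3) dz by parts with u = z, dv = (exp(z)/3) dz, so v = exp(z)/3: now z*exp(z)/3 + ∫(-exp(z)/3) dz.
Step 2. Evaluate the standard form: now z*exp(z)/3 - exp(z)/3.
Answer: z*exp(z)/3 - exp(z)/3.


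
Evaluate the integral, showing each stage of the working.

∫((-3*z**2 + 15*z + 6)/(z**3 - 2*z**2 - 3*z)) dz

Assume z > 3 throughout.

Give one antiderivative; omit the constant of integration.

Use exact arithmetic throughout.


Step 1. Decompose ∫((-3*z**2 + 15*z + 6)/(z**3 - 2*z**2 - 3*z)) dz by partial fractions, (-3*z**2 + 15*z + 6)/(z**3 - 2*z**2 - 3*z) = -3/(z + 1) + 2/(z - 3) - 2/z: now ∫(-2/z) dz + ∫(2/(z - 3)) dz + ∫(-3/(z + 1)) dz.
Step 2. Evaluate the standard form [assuming z > 3]: now 2*log(z - 3) + ∫(-2/z) dz + ∫(-3/(z + 1)) dz.
Step 3. Evaluate the standard form [assuming z > -1]: now 2*log(z - 3) - 3*log(z + 1) + ∫(-2/z) dz.
Step 4. Evaluate the standard form [assuming z > 0]: now -2*log(z) + 2*log(z - 3) - 3*log(z + 1).
Answer: -2*log(z) + 2*log(z - 3) - 3*log(z + 1).


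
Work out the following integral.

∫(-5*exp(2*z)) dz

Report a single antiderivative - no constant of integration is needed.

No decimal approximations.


Answer: -5*exp(2*z)/2.


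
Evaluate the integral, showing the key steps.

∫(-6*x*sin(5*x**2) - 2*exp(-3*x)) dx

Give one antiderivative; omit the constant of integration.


Step 1. Rewrite: now ∫(-6*x*sin(5*x**2)) dx + ∫(-2*exp(-3*x)) dx.
Step 2. Evaluate the standard form: now ∫(-6*x*sin(5*x**2)) dx + 2*exp(-3*x)/3.
Step 3. Substitute u = x**2, turning ∫(-6*x*sin(5*x**2)) dx into ∫(-3*sin(5*u)) du: now ∫(-3*sin(5*u)) du + 2*exp(-3*x)/3.
Step 4. Evaluate the standard form: now 3*cos(5*u)/5 + 2*exp(-3*x)/3.
Step 5. Substitute back u = x**2: now 3*cos(5*x**2)/5 + 2*exp(-3*x)/3.
Answer: 3*cos(5*x**2)/5 + 2*exp(-3*x)/3.


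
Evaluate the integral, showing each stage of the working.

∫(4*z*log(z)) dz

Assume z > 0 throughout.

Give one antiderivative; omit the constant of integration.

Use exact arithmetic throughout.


Step 1. Integrate ∫(4*z*log(z)) dz by parts with u = log(z), dv = (4*z) dz, so v = 2*z**2 [assuming z > 0]: now 2*z**2*log(z) + ∫(-2*z) dz.
Step 2. Evaluate the standard form: now 2*z**2*log(z) - z**2.
Answer: 2*z**2*log(z) - z**2.


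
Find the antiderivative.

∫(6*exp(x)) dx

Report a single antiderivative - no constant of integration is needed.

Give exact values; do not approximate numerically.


Answer: 6*exp(x).


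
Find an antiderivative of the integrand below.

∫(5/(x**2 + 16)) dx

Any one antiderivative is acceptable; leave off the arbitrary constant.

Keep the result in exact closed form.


Answer: 5*atan(x/4)/4.


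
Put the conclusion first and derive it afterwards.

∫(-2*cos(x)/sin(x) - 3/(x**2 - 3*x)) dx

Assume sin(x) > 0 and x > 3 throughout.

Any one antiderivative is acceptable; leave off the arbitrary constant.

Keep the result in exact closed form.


The answer is log(x) - log(x - 3) - 2*log(sin(x)).
Step 1. Rewrite: now ∫(-2*cos(x)/sin(x)) dx + ∫(-3/(x**2 - 3*x)) dx.
Step 2. Substitute u = sin(x), turning ∫(-2*cos(x)/sin(x)) dx into ∫(-2/u) du: now ∫(-2/u) du + ∫(-3/(x**2 - 3*x)) dx.
Step 3. Evaluate the standard form [assuming u > 0]: now -2*log(u) + ∫(-3/(x**2 - 3*x)) dx.
Step 4. Substitute back u = sin(x): now -2*log(sin(x)) + ∫(-3/(x**2 - 3*x)) dx.
Step 5. Decompose ∫(-3/(x**2 - 3*x)) dx by partial fractions, -3/(x**2 - 3*x) = -1/(x - 3) + 1/x: now -2*log(sin(x)) + ∫(1/x) dx + ∫(-1/(x - 3)) dx.
Step 6. Evaluate the standard form [assuming x > 3]: now -log(x - 3) - 2*log(sin(x)) + ∫(1/x) dx.
Step 7. Evaluate the standard form [assuming x > 0]: now log(x) - log(x - 3) - 2*log(sin(x)).
Answer: log(x) - log(x - 3) - 2*log(sin(x)).


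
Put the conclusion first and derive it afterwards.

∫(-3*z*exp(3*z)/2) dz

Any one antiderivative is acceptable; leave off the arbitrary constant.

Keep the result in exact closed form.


The answer is -z*exp(3*z)/2 + exp(3*z)/6.
Step 1. Integrate ∫(-3*z*exp(3*z)/2) dz by parts with u = z, dv = (-3*exp(3*z)/2) dz, so v = -exp(3*z)/2: now -z*exp(3*z)/2 + ∫(exp(3*z)/2) dz.
Step 2. Evaluate the standard form: now -z*exp(3*z)/2 + exp(3*z)/6.
Answer: -z*exp(3*z)/2 + exp(3*z)/6.


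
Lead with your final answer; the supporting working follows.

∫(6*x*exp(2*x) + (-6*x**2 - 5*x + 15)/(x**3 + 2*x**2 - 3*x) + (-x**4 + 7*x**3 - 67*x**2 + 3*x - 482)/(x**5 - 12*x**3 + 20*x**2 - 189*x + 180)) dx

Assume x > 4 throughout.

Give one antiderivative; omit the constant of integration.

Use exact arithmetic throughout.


The answer is 3*x*exp(2*x) - 3*exp(2*x)/2 - 5*log(x) - 2*log(x - 4) + 4*log(x - 1) - 2*log(x + 3) - 2*log(x + 5) + 2*atan(x/3)/3.
Step 1. Rewrite: now ∫(6*x*exp(2*x)) dx + ∫((-6*x**2 - 5*x + 15)/(x**3 + 2*x**2 - 3*x)) dx + ∫((-x**4 + 7*x**3 - 67*x**2 + 3*x - 482)/(x**5 - 12*x**3 + 20*x**2 - 189*x + 180)) dx.
Step 2. Decompose ∫((-x**4 + 7*x**3 - 67*x**2 + 3*x - 482)/(x**5 - 12*x**3 + 20*x**2 - 189*x + 180)) dx by partial fractions, (-x**4 + 7*x**3 - 67*x**2 + 3*x - 482)/(x**5 - 12*x**3 + 20*x**2 - 189*x + 180) = 2/(x**2 + 9) - 2/(x + 5) + 3/(x - 1) - 2/(x - 4): now ∫(6*x*exp(2*x)) dx + ∫((-6*x**2 - 5*x + 15)/(x**3 + 2*x**2 - 3*x)) dx + ∫(-2/(x - 4)) dx + ∫(3/(x - 1)) dx + ∫(-2/(x + 5)) dx + ∫(2/(x**2 + 9)) dx.
Step 3. Evaluate the standard form [assuming x > 1]: now 3*log(x - 1) + ∫(6*x*exp(2*x)) dx + ∫((-6*x**2 - 5*x + 15)/(x**3 + 2*x**2 - 3*x)) dx + ∫(-2/(x - 4)) dx + ∫(-2/(x + 5)) dx + ∫(2/(x**2 + 9)) dx.
Step 4. Evaluate the standard form [assuming x > -5]: now 3*log(x - 1) - 2*log(x + 5) + ∫(6*x*exp(2*x)) dx + ∫((-6*x**2 - 5*x + 15)/(x**3 + 2*x**2 - 3*x)) dx + ∫(-2/(x - 4)) dx + ∫(2/(x**2 + 9)) dx.
Step 5. Evaluate the standard form [assuming x > 4]: now -2*log(x - 4) + 3*log(x - 1) - 2*log(x + 5) + ∫(6*x*exp(2*x)) dx + ∫((-6*x**2 - 5*x + 15)/(x**3 + 2*x**2 - 3*x)) dx + ∫(2/(x**2 + 9)) dx.
Step 6. Evaluate the standard form: now -2*log(x - 4) + 3*log(x - 1) - 2*log(x + 5) + 2*atan(x/3)/3 + ∫(6*x*exp(2*x)) dx + ∫((-6*x**2 - 5*x + 15)/(x**3 + 2*x**2 - 3*x)) dx.
Step 7. Decompose ∫((-6*x**2 - 5*x + 15)/(x**3 + 2*x**2 - 3*x)) dx by partial fractions, (-6*x**2 - 5*x + 15)/(x**3 + 2*x**2 - 3*x) = -2/(x + 3) + 1/(x - 1) - 5/x: now -2*log(x - 4) + 3*log(x - 1) - 2*log(x + 5) + 2*atan(x/3)/3 + ∫(-5/x) dx + ∫(6*x*exp(2*x)) dx + ∫(1/(x - 1)) dx + ∫(-2/(x + 3)) dx.
Step 8. Evaluate the standard form [assuming x > 1]: now -2*log(x - 4) + 4*log(x - 1) - 2*log(x + 5) + 2*atan(x/3)/3 + ∫(-5/x) dx + ∫(6*x*exp(2*x)) dx + ∫(-2/(x + 3)) dx.
Step 9. Evaluate the standard form [assuming x > -3]: now -2*log(x - 4) + 4*log(x - 1) - 2*log(x + 3) - 2*log(x + 5) + 2*atan(x/3)/3 + ∫(-5/x) dx + ∫(6*x*exp(2*x)) dx.
Step 10. Evaluate the standard form [assuming x > 0]: now -5*log(x) - 2*log(x - 4) + 4*log(x - 1) - 2*log(x + 3) - 2*log(x + 5) + 2*atan(x/3)/3 + ∫(6*x*exp(2*x)) dx.
Step 11. Integrate ∫(6*x*exp(2*x)) dx by parts with u = x, dv = (6*exp(2*x)) dx, so v = 3*exp(2*x): now 3*x*exp(2*x) - 5*log(x) - 2*log(x - 4) + 4*log(x - 1) - 2*log(x + 3) - 2*log(x + 5) + 2*atan(x/3)/3 + ∫(-3*exp(2*x)) dx.
Step 12. Evaluate the standard form: now 3*x*exp(2*x) - 3*exp(2*x)/2 - 5*log(x) - 2*log(x - 4) + 4*log(x - 1) - 2*log(x + 3) - 2*log(x + 5) + 2*atan(x/3)/3.
Answer: 3*x*exp(2*x) - 3*exp(2*x)/2 - 5*log(x) - 2*log(x - 4) + 4*log(x - 1) - 2*log(x + 3) - 2*log(x + 5) + 2*atan(x/3)/3.


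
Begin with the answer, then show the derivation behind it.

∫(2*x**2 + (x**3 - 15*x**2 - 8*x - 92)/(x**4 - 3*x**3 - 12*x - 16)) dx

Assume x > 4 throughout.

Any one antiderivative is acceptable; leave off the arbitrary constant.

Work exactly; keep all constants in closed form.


The answer is 2*x**3/3 - 3*log(x - 4) + 4*log(x + 1) + 2*atan(x/2).
Step 1. Rewrite: now ∫(2*x**2) dx + ∫((x**3 - 15*x**2 - 8*x - 92)/(x**4 - 3*x**3 - 12*x - 16)) dx.
Step 2. Decompose ∫((x**3 - 15*x**2 - 8*x - 92)/(x**4 - 3*x**3 - 12*x - 16)) dx by partial fractions, (x**3 - 15*x**2 - 8*x - 92)/(x**4 - 3*x**3 - 12*x - 16) = 4/(x**2 + 4) + 4/(x + 1) - 3/(x - 4): now ∫(2*x**2) dx + ∫(-3/(x - 4)) dx + ∫(4/(x + 1)) dx + ∫(4/(x**2 + 4)) dx.
Step 3. Evaluate the standard form [assuming x > -1]: now 4*log(x + 1) + ∫(2*x**2) dx + ∫(-3/(x - 4)) dx + ∫(4/(x**2 + 4)) dx.
Step 4. Evaluate the standard form [assuming x > 4]: now -3*log(x - 4) + 4*log(x + 1) + ∫(2*x**2) dx + ∫(4/(x**2 + 4)) dx.
Step 5. Evaluate the standard form: now -3*log(x - 4) + 4*log(x + 1) + 2*atan(x/2) + ∫(2*x**2) dx.
Step 6. Evaluate the standard form: now 2*x**3/3 - 3*log(x - 4) + 4*log(x + 1) + 2*atan(x/2).
Answer: 2*x**3/3 - 3*log(x - 4) + 4*log(x + 1) + 2*atan(x/2).


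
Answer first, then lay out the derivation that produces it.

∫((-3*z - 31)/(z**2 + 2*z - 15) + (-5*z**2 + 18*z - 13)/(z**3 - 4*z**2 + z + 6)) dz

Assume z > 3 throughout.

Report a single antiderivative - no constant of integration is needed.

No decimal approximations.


The answer is -6*log(z - 3) - log(z - 2) - 3*log(z + 1) + 2*log(z + 5).
Step 1. Rewrite: now ∫((-3*z - 31)/(z**2 + 2*z - 15)) dz + ∫((-5*z**2 + 18*z - 13)/(z**3 - 4*z**2 + z + 6)) dz.
Step 2. Decompose ∫((-5*z**2 + 18*z - 13)/(z**3 - 4*z**2 + z + 6)) dz by partial fractions, (-5*z**2 + 18*z - 13)/(z**3 - 4*z**2 + z + 6) = -3/(z + 1) - 1/(z - 2) - 1/(z - 3): now ∫((-3*z - 31)/(z**2 + 2*z - 15)) dz + ∫(-1/(z - 3)) dz + ∫(-1/(z - 2)) dz + ∫(-3/(z + 1)) dz.
Step 3. Evaluate the standard form [assuming z > -1]: now -3*log(z + 1) + ∫((-3*z - 31)/(z**2 + 2*z - 15)) dz + ∫(-1/(z - 3)) dz + ∫(-1/(z - 2)) dz.
Step 4. Evaluate the standard form [assuming z > 2]: now -log(z - 2) - 3*log(z + 1) + ∫((-3*z - 31)/(z**2 + 2*z - 15)) dz + ∫(-1/(z - 3)) dz.
Step 5. Evaluate the standard form [assuming z > 3]: now -log(z - 3) - log(z - 2) - 3*log(z + 1) + ∫((-3*z - 31)/(z**2 + 2*z - 15)) dz.
Step 6. Decompose ∫((-3*z - 31)/(z**2 + 2*z - 15)) dz by partial fractions, (-3*z - 31)/(z**2 + 2*z - 15) = 2/(z + 5) - 5/(z - 3): now -log(z - 3) - log(z - 2) - 3*log(z + 1) + ∫(-5/(z - 3)) dz + ∫(2/(z + 5)) dz.
Step 7. Evaluate the standard form [assuming z > -5]: now -log(z - 3) - log(z - 2) - 3*log(z + 1) + 2*log(z + 5) + ∫(-5/(z - 3)) dz.
Step 8. Evaluate the standard form [assuming z > 3]: now -6*log(z - 3) - log(z - 2) - 3*log(z + 1) + 2*log(z + 5).
Answer: -6*log(z - 3) - log(z - 2) - 3*log(z + 1) + 2*log(z + 5).


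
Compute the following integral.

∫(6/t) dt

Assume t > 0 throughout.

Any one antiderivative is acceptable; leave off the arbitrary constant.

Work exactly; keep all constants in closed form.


Answer: 6*log(t).


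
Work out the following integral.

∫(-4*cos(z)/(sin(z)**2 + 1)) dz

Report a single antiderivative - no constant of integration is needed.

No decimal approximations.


Answer: -4*atan(sin(z)).


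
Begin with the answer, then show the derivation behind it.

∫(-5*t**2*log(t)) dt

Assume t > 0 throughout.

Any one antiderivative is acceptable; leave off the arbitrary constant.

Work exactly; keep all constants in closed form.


The answer is -5*t**3*log(t)/3 + 5*t**3/9.
Step 1. Integrate ∫(-5*t**2*log(t)) dt by parts with u = log(t), dv = (-5*t**2) dt, so v = -5*t**3/3 [assuming t > 0]: now -5*t**3*log(t)/3 + ∫(5*t**2/3) dt.
Step 2. Evaluate the standard form: now -5*t**3*log(t)/3 + 5*t**3/9.
Answer: -5*t**3*log(t)/3 + 5*t**3/9.


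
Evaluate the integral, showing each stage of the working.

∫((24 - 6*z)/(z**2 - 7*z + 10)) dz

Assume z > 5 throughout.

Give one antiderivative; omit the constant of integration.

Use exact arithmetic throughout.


Step 1. Decompose ∫((24 - 6*z)/(z**2 - 7*z + 10)) dz by partial fractions, (24 - 6*z)/(z**2 - 7*z + 10) = -4/(z - 2) - 2/(z - 5): now ∫(-2/(z - 5)) dz + ∫(-4/(z - 2)) dz.
Step 2. Evaluate the standard form [assuming z > 5]: now -2*log(z - 5) + ∫(-4/(z - 2)) dz.
Step 3. Evaluate the standard form [assuming z > 2]: now -2*log(z - 5) - 4*log(z - 2).
Answer: -2*log(z - 5) - 4*log(z - 2).


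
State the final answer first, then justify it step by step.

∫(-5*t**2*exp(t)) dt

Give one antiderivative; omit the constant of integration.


The answer is -5*t**2*exp(t) + 10*t*exp(t) - 10*exp(t).
Step 1. Integrate ∫(-5*t**2*exp(t)) dt by parts with u = t**2, dv = (-5*exp(t)) dt, so v = -5*exp(t): now -5*t**2*exp(t) + ∫(10*t*exp(t)) dt.
Step 2. Integrate ∫(10*t*exp(t)) dt by parts with u = t, dv = (10*exp(t)) dt, so v = 10*exp(t): now -5*t**2*exp(t) + 10*t*exp(t) + ∫(-10*exp(t)) dt.
Step 3. Evaluate the standard form: now -5*t**2*exp(t) + 10*t*exp(t) - 10*exp(t).
Answer: -5*t**2*exp(t) + 10*t*exp(t) - 10*exp(t).


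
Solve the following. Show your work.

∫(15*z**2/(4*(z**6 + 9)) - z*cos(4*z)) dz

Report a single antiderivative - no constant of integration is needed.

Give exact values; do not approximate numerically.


Step 1. Rewrite: now ∫(-z*cos(4*z)) dz + ∫(15*z**2/(4*(z**6 + 9))) dz.
Step 2. Integrate ∫(-z*cos(4*z)) dz by parts with u = z, dv = (-cos(4*z)) dz, so v = -sin(4*z)/4: now -z*sin(4*z)/4 + ∫(15*z**2/(4*(z**6 + 9))) dz + ∫(sin(4*z)/4) dz.
Step 3. Evaluate the standard form: now -z*sin(4*z)/4 - cos(4*z)/16 + ∫(15*z**2/(4*(z**6 + 9))) dz.
Step 4. Substitute u = z**3, turning ∫(15*z**2/(4*(z**6 + 9))) dz into ∫(5/(4*(u**2 + 9))) du: now -z*sin(4*z)/4 - cos(4*z)/16 + ∫(5/(4*(u**2 + 9))) du.
Step 5. Evaluate the standard form: now -z*sin(4*z)/4 - cos(4*z)/16 + 5*atan(u/3)/12.
Step 6. Substitute back u = z**3: now -z*sin(4*z)/4 - cos(4*z)/16 + 5*atan(z**3/3)/12.
Answer: -z*sin(4*z)/4 - cos(4*z)/16 + 5*atan(z**3/3)/12.


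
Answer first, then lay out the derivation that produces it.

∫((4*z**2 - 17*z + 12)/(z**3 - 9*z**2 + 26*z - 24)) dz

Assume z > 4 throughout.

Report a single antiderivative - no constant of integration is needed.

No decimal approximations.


The answer is 4*log(z - 4) + 3*log(z - 3) - 3*log(z - 2).
Step 1. Decompose ∫((4*z**2 - 17*z + 12)/(z**3 - 9*z**2 + 26*z - 24)) dz by partial fractions, (4*z**2 - 17*z + 12)/(z**3 - 9*z**2 + 26*z - 24) = -3/(z - 2) + 3/(z - 3) + 4/(z - 4): now ∫(4/(z - 4)) dz + ∫(3/(z - 3)) dz + ∫(-3/(z - 2)) dz.
Step 2. Evaluate the standard form [assuming z > 2]: now -3*log(z - 2) + ∫(4/(z - 4)) dz + ∫(3/(z - 3)) dz.
Step 3. Evaluate the standard form [assuming z > 3]: now 3*log(z - 3) - 3*log(z - 2) + ∫(4/(z - 4)) dz.
Step 4. Evaluate the standard form [assuming z > 4]: now 4*log(z - 4) + 3*log(z - 3) - 3*log(z - 2).
Answer: 4*log(z - 4) + 3*log(z - 3) - 3*log(z - 2).


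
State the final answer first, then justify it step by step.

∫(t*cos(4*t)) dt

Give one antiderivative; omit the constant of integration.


The answer is t*sin(4*t)/4 + cos(4*t)/16.
Step 1. Integrate ∫(t*cos(4*t)) dt by parts with u = t, dv = (cos(4*t)) dt, so v = sin(4*t)/4: now t*sin(4*t)/4 + ∫(-sin(4*t)/4) dt.
Step 2. Evaluate the standard form: now t*sin(4*t)/4 + cos(4*t)/16.
Answer: t*sin(4*t)/4 + cos(4*t)/16.


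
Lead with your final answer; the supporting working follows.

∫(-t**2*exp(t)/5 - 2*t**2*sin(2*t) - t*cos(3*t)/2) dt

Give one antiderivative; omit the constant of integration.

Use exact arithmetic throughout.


The answer is -t**2*exp(t)/5 + t**2*cos(2*t) + 2*t*exp(t)/5 - t*sin(2*t) - t*sin(3*t)/6 - 2*exp(t)/5 - cos(2*t)/2 - cos(3*t)/18.
Step 1. Rewrite: now ∫(-t*cos(3*t)/2) dt + ∫(-t**2*exp(t)/5) dt + ∫(-2*t**2*sin(2*t)) dt.
Step 2. Integrate ∫(-t**2*exp(t)/5) dt by parts with u = t**2, dv = (-exp(t)/5) dt, so v = -exp(t)/5: now -t**2*exp(t)/5 + ∫(2*t*exp(t)/5) dt + ∫(-t*cos(3*t)/2) dt + ∫(-2*t**2*sin(2*t)) dt.
Step 3. Integrate ∫(2*t*exp(t)/5) dt by parts with u = t, dv = (2*exp(t)/5) dt, so v = 2*exp(t)/5: now -t**2*exp(t)/5 + 2*t*exp(t)/5 + ∫(-t*cos(3*t)/2) dt + ∫(-2*t**2*sin(2*t)) dt + ∫(-2*exp(t)/5) dt.
Step 4. Evaluate the standard form: now -t**2*exp(t)/5 + 2*t*exp(t)/5 - 2*exp(t)/5 + ∫(-t*cos(3*t)/2) dt + ∫(-2*t**2*sin(2*t)) dt.
Step 5. Integrate ∫(-t*cos(3*t)/2) dt by parts with u = t, dv = (-cos(3*t)/2) dt, so v = -sin(3*t)/6: now -t**2*exp(t)/5 + 2*t*exp(t)/5 - t*sin(3*t)/6 - 2*exp(t)/5 + ∫(-2*t**2*sin(2*t)) dt + ∫(sin(3*t)/6) dt.
Step 6. Evaluate the standard form: now -t**2*exp(t)/5 + 2*t*exp(t)/5 - t*sin(3*t)/6 - 2*exp(t)/5 - cos(3*t)/18 + ∫(-2*t**2*sin(2*t)) dt.
Step 7. Integrate ∫(-2*t**2*sin(2*t)) dt by parts with u = t**2, dv = (-2*sin(2*t)) dt, so v = cos(2*t): now -t**2*exp(t)/5 + t**2*cos(2*t) + 2*t*exp(t)/5 - t*sin(3*t)/6 - 2*exp(t)/5 - cos(3*t)/18 + ∫(-2*t*cos(2*t)) dt.
Step 8. Integrate ∫(-2*t*cos(2*t)) dt by parts with u = t, dv = (-2*cos(2*t)) dt, so v = -sin(2*t): now -t**2*exp(t)/5 + t**2*cos(2*t) + 2*t*exp(t)/5 - t*sin(2*t) - t*sin(3*t)/6 - 2*exp(t)/5 - cos(3*t)/18 + ∫(sin(2*t)) dt.
Step 9. Evaluate the standard form: now -t**2*exp(t)/5 + t**2*cos(2*t) + 2*t*exp(t)/5 - t*sin(2*t) - t*sin(3*t)/6 - 2*exp(t)/5 - cos(2*t)/2 - cos(3*t)/18.
Answer: -t**2*exp(t)/5 + t**2*cos(2*t) + 2*t*exp(t)/5 - t*sin(2*t) - t*sin(3*t)/6 - 2*exp(t)/5 - cos(2*t)/2 - cos(3*t)/18.


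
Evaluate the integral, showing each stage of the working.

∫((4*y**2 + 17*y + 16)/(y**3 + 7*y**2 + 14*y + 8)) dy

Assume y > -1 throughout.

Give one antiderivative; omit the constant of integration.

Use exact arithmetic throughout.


Step 1. Decompose ∫((4*y**2 + 17*y + 16)/(y**3 + 7*y**2 + 14*y + 8)) dy by partial fractions, (4*y**2 + 17*y + 16)/(y**3 + 7*y**2 + 14*y + 8) = 2/(y + 4) + 1/(y + 2) + 1/(y + 1): now ∫(1/(y + 1)) dy + ∫(1/(y + 2)) dy + ∫(2/(y + 4)) dy.
Step 2. Evaluate the standard form [assuming y > -4]: now 2*log(y + 4) + ∫(1/(y + 1)) dy + ∫(1/(y + 2)) dy.
Step 3. Evaluate the standard form [assuming y > -2]: now log(y + 2) + 2*log(y + 4) + ∫(1/(y + 1)) dy.
Step 4. Evaluate the standard form [assuming y > -1]: now log(y + 1) + log(y + 2) + 2*log(y + 4).
Answer: log(y + 1) + log(y + 2) + 2*log(y + 4).


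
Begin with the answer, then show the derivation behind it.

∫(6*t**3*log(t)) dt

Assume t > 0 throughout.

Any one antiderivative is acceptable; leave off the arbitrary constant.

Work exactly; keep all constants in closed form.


The answer is 3*t**4*log(t)/2 - 3*t**4/8.
Step 1. Integrate ∫(6*t**3*log(t)) dt by parts with u = log(t), dv = (6*t**3) dt, so v = 3*t**4/2 [assuming t > 0]: now 3*t**4*log(t)/2 + ∫(-3*t**3/2) dt.
Step 2. Evaluate the standard form: now 3*t**4*log(t)/2 - 3*t**4/8.
Answer: 3*t**4*log(t)/2 - 3*t**4/8.


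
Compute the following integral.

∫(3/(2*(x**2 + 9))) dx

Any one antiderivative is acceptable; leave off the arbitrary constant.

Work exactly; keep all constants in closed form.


Answer: atan(x/3)/2.


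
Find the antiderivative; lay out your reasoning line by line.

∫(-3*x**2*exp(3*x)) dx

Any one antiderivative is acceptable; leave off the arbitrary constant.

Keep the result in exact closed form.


Step 1. Integrate ∫(-3*x**2*exp(3*x)) dx by parts with u = x**2, dv = (-3*exp(3*x)) dx, so v = -exp(3*x): now -x**2*exp(3*x) + ∫(2*x*exp(3*x)) dx.
Step 2. Integrate ∫(2*x*exp(3*x)) dx by parts with u = x, dv = (2*exp(3*x)) dx, so v = 2*exp(3*x)/3: now -x**2*exp(3*x) + 2*x*exp(3*x)/3 + ∫(-2*exp(3*x)/3) dx.
Step 3. Evaluate the standard form: now -x**2*exp(3*x) + 2*x*exp(3*x)/3 - 2*exp(3*x)/9.
Answer: -x**2*exp(3*x) + 2*x*exp(3*x)/3 - 2*exp(3*x)/9.


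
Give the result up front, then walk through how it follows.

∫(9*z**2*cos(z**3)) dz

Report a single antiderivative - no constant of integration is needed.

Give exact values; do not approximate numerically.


The answer is 3*sin(z**3).
Step 1. Substitute u = z**3, turning ∫(9*z**2*cos(z**3)) dz into ∫(3*cos(u)) du: now ∫(3*cos(u)) du.
Step 2. Evaluate the standard form: now 3*sin(u).
Step 3. Substitute back u = z**3: now 3*sin(z**3).
Answer: 3*sin(z**3).


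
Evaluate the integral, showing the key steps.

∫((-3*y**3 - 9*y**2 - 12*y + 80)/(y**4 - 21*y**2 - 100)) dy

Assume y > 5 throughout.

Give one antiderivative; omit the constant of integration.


Step 1. Decompose ∫((-3*y**3 - 9*y**2 - 12*y + 80)/(y**4 - 21*y**2 - 100)) dy by partial fractions, (-3*y**3 - 9*y**2 - 12*y + 80)/(y**4 - 21*y**2 - 100) = -4/(y**2 + 4) - 1/(y + 5) - 2/(y - 5): now ∫(-2/(y - 5)) dy + ∫(-1/(y + 5)) dy + ∫(-4/(y**2 + 4)) dy.
Step 2. Evaluate the standard form [assuming y > 5]: now -2*log(y - 5) + ∫(-1/(y + 5)) dy + ∫(-4/(y**2 + 4)) dy.
Step 3. Evaluate the standard form [assuming y > -5]: now -2*log(y - 5) - log(y + 5) + ∫(-4/(y**2 + 4)) dy.
Step 4. Evaluate the standard form: now -2*log(y - 5) - log(y + 5) - 2*atan(y/2).
Answer: -2*log(y - 5) - log(y + 5) - 2*atan(y/2).


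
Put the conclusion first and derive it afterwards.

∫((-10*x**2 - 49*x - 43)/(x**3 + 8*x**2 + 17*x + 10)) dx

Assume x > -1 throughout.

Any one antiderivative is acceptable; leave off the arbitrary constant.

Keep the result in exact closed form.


The answer is -log(x + 1) - 5*log(x + 2) - 4*log(x + 5).
Step 1. Decompose ∫((-10*x**2 - 49*x - 43)/(x**3 + 8*x**2 + 17*x + 10)) dx by partial fractions, (-10*x**2 - 49*x - 43)/(x**3 + 8*x**2 + 17*x + 10) = -4/(x + 5) - 5/(x + 2) - 1/(x + 1): now ∫(-1/(x + 1)) dx + ∫(-5/(x + 2)) dx + ∫(-4/(x + 5)) dx.
Step 2. Evaluate the standard form [assuming x > -1]: now -log(x + 1) + ∫(-5/(x + 2)) dx + ∫(-4/(x + 5)) dx.
Step 3. Evaluate the standard form [assuming x > -2]: now -log(x + 1) - 5*log(x + 2) + ∫(-4/(x + 5)) dx.
Step 4. Evaluate the standard form [assuming x > -5]: now -log(x + 1) - 5*log(x + 2) - 4*log(x + 5).
Answer: -log(x + 1) - 5*log(x + 2) - 4*log(x + 5).


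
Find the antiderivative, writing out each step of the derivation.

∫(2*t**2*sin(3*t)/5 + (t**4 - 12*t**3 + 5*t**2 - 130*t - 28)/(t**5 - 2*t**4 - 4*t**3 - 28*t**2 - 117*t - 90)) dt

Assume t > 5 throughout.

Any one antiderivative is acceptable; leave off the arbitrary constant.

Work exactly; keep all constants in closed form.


Step 1. Rewrite: now ∫(2*t**2*sin(3*t)/5) dt + ∫((t**4 - 12*t**3 + 5*t**2 - 130*t - 28)/(t**5 - 2*t**4 - 4*t**3 - 28*t**2 - 117*t - 90)) dt.
Step 2. Integrate ∫(2*t**2*sin(3*t)/5) dt by parts with u = t**2, dv = (2*sin(3*t)/5) dt, so v = -2*cos(3*t)/15: now -2*t**2*cos(3*t)/15 + ∫(4*t*cos(3*t)/15) dt + ∫((t**4 - 12*t**3 + 5*t**2 - 130*t - 28)/(t**5 - 2*t**4 - 4*t**3 - 28*t**2 - 117*t - 90)) dt.
Step 3. Integrate ∫(4*t*cos(3*t)/15) dt by parts with u = t, dv = (4*cos(3*t)/15) dt, so v = 4*sin(3*t)/45: now -2*t**2*cos(3*t)/15 + 4*t*sin(3*t)/45 + ∫((t**4 - 12*t**3 + 5*t**2 - 130*t - 28)/(t**5 - 2*t**4 - 4*t**3 - 28*t**2 - 117*t - 90)) dt + ∫(-4*sin(3*t)/45) dt.
Step 4. Evaluate the standard form: now -2*t**2*cos(3*t)/15 + 4*t*sin(3*t)/45 + 4*cos(3*t)/135 + ∫((t**4 - 12*t**3 + 5*t**2 - 130*t - 28)/(t**5 - 2*t**4 - 4*t**3 - 28*t**2 - 117*t - 90)) dt.
Step 5. Decompose ∫((t**4 - 12*t**3 + 5*t**2 - 130*t - 28)/(t**5 - 2*t**4 - 4*t**3 - 28*t**2 - 117*t - 90)) dt by partial fractions, (t**4 - 12*t**3 + 5*t**2 - 130*t - 28)/(t**5 - 2*t**4 - 4*t**3 - 28*t**2 - 117*t - 90) = 1/(t**2 + 9) + 4/(t + 2) - 2/(t + 1) - 1/(t - 5): now -2*t**2*cos(3*t)/15 + 4*t*sin(3*t)/45 + 4*cos(3*t)/135 + ∫(-1/(t - 5)) dt + ∫(-2/(t + 1)) dt + ∫(4/(t + 2)) dt + ∫(1/(t**2 + 9)) dt.
Step 6. Evaluate the standard form [assuming t > -2]: now -2*t**2*cos(3*t)/15 + 4*t*sin(3*t)/45 + 4*log(t + 2) + 4*cos(3*t)/135 + ∫(-1/(t - 5)) dt + ∫(-2/(t + 1)) dt + ∫(1/(t**2 + 9)) dt.
Step 7. Evaluate the standard form [assuming t > 5]: now -2*t**2*cos(3*t)/15 + 4*t*sin(3*t)/45 - log(t - 5) + 4*log(t + 2) + 4*cos(3*t)/135 + ∫(-2/(t + 1)) dt + ∫(1/(t**2 + 9)) dt.
Step 8. Evaluate the standard form [assuming t > -1]: now -2*t**2*cos(3*t)/15 + 4*t*sin(3*t)/45 - log(t - 5) - 2*log(t + 1) + 4*log(t + 2) + 4*cos(3*t)/135 + ∫(1/(t**2 + 9)) dt.
Step 9. Evaluate the standard form: now -2*t**2*cos(3*t)/15 + 4*t*sin(3*t)/45 - log(t - 5) - 2*log(t + 1) + 4*log(t + 2) + 4*cos(3*t)/135 + atan(t/3)/3.
Answer: -2*t**2*cos(3*t)/15 + 4*t*sin(3*t)/45 - log(t - 5) - 2*log(t + 1) + 4*log(t + 2) + 4*cos(3*t)/135 + atan(t/3)/3.
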